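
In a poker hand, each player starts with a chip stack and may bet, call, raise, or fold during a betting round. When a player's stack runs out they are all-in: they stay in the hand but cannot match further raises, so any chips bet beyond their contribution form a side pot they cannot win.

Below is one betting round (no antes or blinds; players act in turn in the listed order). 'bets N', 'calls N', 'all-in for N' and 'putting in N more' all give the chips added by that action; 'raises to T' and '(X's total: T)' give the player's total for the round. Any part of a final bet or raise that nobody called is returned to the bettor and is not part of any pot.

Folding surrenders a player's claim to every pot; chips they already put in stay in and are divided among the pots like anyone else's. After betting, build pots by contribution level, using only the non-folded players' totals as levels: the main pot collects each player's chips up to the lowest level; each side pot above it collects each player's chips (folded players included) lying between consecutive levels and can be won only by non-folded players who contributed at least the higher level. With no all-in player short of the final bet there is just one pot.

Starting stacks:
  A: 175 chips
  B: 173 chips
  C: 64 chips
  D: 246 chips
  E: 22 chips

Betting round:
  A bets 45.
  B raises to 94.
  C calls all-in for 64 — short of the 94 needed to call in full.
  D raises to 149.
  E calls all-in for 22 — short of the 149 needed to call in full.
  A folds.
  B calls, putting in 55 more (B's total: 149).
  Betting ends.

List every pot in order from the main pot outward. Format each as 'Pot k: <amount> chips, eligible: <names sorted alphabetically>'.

Pot 1: 110 chips, eligible: B, C, D, E
Pot 2: 149 chips, eligible: B, C, D
Pot 3: 170 chips, eligible: B, D

Derivation:
Contributions: A=45, B=149, C=64, D=149, E=22
Folded: A
Pot levels (distinct totals of non-folded players): 22, 64, 149
Layer 1-22: 22 each from A, B, C, D, E = 22*5 = 110 chips; eligible B, C, D, E
Layer 23-64: A 23 + B 42 + C 42 + D 42 = 149 chips; eligible B, C, D
Layer 65-149: 85 each from B, D = 85*2 = 170 chips; eligible B, D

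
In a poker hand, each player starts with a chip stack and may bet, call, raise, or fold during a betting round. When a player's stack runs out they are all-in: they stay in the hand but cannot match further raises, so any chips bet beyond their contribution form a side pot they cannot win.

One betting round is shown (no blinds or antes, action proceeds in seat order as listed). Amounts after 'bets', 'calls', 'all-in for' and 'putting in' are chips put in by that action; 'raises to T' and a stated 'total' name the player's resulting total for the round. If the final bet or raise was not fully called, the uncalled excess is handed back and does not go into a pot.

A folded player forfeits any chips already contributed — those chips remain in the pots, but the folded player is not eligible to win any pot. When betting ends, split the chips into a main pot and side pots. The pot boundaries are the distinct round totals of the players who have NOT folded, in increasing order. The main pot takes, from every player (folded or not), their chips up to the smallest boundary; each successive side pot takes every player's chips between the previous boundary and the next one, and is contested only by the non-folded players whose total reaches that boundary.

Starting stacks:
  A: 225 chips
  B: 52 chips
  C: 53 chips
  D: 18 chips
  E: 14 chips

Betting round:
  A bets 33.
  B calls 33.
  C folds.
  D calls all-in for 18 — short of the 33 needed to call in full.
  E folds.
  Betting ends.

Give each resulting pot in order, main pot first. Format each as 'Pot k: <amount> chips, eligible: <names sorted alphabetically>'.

Contributions: A=33, B=33, D=18
Folded: C, E
Pot levels (distinct totals of non-folded players): 18, 33
Layer 1-18: 18 each from A, B, D = 18*3 = 54 chips; eligible A, B, D
Layer 19-33: 15 each from A, B = 15*2 = 30 chips; eligible A, B

Pot 1: 54 chips, eligible: A, B, D
Pot 2: 30 chips, eligible: A, B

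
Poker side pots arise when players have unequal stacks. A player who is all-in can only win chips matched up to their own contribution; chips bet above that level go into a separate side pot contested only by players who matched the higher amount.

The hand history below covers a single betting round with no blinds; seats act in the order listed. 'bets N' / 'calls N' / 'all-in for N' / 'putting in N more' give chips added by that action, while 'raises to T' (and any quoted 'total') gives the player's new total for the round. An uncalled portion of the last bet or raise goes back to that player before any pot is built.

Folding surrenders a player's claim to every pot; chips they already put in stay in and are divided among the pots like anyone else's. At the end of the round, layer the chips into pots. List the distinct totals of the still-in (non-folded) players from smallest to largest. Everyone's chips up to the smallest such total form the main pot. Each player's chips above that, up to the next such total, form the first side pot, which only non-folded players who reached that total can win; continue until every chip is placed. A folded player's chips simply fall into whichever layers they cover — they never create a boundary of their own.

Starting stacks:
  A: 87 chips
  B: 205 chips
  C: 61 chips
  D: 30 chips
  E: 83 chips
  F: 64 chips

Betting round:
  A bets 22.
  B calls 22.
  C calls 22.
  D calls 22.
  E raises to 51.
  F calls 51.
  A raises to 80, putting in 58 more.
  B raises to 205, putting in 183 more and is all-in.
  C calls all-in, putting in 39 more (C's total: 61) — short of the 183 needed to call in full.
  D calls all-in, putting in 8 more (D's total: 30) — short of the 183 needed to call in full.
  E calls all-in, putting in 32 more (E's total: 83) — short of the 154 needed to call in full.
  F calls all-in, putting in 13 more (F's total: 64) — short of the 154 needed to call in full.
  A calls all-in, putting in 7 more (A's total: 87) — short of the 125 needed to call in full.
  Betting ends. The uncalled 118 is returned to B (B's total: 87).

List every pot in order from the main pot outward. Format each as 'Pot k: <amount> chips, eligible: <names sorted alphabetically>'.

Contributions (after 118 returned to B): A=87, B=87, C=61, D=30, E=83, F=64
Pot levels (distinct totals of non-folded players): 30, 61, 64, 83, 87
Layer 1-30: 30 each from A, B, C, D, E, F = 30*6 = 180 chips; eligible A, B, C, D, E, F
Layer 31-61: 31 each from A, B, C, E, F = 31*5 = 155 chips; eligible A, B, C, E, F
Layer 62-64: 3 each from A, B, E, F = 3*4 = 12 chips; eligible A, B, E, F
Layer 65-83: 19 each from A, B, E = 19*3 = 57 chips; eligible A, B, E
Layer 84-87: 4 each from A, B = 4*2 = 8 chips; eligible A, B

Pot 1: 180 chips, eligible: A, B, C, D, E, F
Pot 2: 155 chips, eligible: A, B, C, E, F
Pot 3: 12 chips, eligible: A, B, E, F
Pot 4: 57 chips, eligible: A, B, E
Pot 5: 8 chips, eligible: A, B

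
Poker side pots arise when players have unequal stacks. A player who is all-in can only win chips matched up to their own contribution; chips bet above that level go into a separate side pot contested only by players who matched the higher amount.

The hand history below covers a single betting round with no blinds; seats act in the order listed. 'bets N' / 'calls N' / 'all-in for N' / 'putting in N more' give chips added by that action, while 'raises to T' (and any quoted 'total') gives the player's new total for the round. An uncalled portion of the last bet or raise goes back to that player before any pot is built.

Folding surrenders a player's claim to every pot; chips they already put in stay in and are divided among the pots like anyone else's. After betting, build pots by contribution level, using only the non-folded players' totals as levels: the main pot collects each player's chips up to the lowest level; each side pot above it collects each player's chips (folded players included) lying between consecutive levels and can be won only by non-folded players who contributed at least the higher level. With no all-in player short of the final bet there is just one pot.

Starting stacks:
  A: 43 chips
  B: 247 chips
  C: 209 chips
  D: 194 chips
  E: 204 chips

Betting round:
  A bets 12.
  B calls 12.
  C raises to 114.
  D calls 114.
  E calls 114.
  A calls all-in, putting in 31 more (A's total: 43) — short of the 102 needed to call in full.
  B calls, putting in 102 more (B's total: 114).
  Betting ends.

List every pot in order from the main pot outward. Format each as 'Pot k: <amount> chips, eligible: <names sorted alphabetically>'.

Pot 1: 215 chips, eligible: A, B, C, D, E
Pot 2: 284 chips, eligible: B, C, D, E

Derivation:
Contributions: A=43, B=114, C=114, D=114, E=114
Pot levels (distinct totals of non-folded players): 43, 114
Layer 1-43: 43 each from A, B, C, D, E = 43*5 = 215 chips; eligible A, B, C, D, E
Layer 44-114: 71 each from B, C, D, E = 71*4 = 284 chips; eligible B, C, D, E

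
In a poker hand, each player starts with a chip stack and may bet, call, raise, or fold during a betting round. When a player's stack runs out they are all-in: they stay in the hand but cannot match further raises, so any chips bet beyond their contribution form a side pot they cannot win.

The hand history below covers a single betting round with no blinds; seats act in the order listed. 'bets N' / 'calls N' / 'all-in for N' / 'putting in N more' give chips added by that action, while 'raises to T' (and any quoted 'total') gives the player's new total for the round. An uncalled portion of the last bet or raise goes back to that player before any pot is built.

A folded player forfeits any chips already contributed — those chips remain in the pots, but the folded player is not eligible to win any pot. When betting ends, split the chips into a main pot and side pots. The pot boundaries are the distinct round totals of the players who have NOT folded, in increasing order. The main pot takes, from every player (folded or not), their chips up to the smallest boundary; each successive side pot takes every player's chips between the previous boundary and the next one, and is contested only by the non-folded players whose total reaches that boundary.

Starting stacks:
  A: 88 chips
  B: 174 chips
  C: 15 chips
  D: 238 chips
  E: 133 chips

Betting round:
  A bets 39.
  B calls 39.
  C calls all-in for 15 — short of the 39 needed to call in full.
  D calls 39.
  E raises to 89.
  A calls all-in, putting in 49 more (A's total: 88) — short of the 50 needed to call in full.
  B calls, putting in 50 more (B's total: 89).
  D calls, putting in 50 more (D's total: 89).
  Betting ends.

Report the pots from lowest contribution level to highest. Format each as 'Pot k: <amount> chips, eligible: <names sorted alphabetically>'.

Pot 1: 75 chips, eligible: A, B, C, D, E
Pot 2: 292 chips, eligible: A, B, D, E
Pot 3: 3 chips, eligible: B, D, E

Derivation:
Contributions: A=88, B=89, C=15, D=89, E=89
Pot levels (distinct totals of non-folded players): 15, 88, 89
Layer 1-15: 15 each from A, B, C, D, E = 15*5 = 75 chips; eligible A, B, C, D, E
Layer 16-88: 73 each from A, B, D, E = 73*4 = 292 chips; eligible A, B, D, E
Layer 89-89: 1 each from B, D, E = 1*3 = 3 chips; eligible B, D, E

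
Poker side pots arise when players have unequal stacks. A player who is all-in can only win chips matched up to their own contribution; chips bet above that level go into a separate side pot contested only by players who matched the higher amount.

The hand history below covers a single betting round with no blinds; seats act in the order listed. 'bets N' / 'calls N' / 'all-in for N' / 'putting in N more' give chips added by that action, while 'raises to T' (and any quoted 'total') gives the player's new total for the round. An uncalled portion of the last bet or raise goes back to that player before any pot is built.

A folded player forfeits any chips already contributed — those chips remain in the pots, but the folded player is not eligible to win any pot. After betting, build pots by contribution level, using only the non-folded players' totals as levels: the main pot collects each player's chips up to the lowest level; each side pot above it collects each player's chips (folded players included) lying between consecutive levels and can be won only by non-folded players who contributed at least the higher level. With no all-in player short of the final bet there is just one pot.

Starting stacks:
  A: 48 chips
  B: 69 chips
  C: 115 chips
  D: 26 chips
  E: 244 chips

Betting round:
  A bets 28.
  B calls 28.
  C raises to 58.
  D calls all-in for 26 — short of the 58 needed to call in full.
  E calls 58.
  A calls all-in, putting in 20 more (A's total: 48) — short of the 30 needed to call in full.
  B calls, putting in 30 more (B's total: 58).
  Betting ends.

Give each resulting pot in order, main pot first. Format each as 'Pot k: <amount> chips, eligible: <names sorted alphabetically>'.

Pot 1: 130 chips, eligible: A, B, C, D, E
Pot 2: 88 chips, eligible: A, B, C, E
Pot 3: 30 chips, eligible: B, C, E

Derivation:
Contributions: A=48, B=58, C=58, D=26, E=58
Pot levels (distinct totals of non-folded players): 26, 48, 58
Layer 1-26: 26 each from A, B, C, D, E = 26*5 = 130 chips; eligible A, B, C, D, E
Layer 27-48: 22 each from A, B, C, E = 22*4 = 88 chips; eligible A, B, C, E
Layer 49-58: 10 each from B, C, E = 10*3 = 30 chips; eligible B, C, E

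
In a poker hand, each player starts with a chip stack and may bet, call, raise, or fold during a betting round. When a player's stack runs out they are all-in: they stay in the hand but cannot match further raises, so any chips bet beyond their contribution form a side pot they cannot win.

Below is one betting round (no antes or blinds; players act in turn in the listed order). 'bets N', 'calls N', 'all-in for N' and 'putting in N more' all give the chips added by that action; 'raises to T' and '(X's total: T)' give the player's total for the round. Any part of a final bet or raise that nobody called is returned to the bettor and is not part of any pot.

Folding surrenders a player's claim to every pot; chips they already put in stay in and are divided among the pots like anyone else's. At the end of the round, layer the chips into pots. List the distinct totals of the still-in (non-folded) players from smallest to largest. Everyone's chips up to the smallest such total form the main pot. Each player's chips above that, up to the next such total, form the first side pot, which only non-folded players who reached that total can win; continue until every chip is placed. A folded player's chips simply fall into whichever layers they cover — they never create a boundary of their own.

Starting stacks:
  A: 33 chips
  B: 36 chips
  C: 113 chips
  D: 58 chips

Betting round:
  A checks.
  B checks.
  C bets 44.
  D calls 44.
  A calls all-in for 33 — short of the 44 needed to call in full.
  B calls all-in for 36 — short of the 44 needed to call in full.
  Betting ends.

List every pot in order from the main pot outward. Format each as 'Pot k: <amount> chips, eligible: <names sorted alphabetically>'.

Contributions: A=33, B=36, C=44, D=44
Pot levels (distinct totals of non-folded players): 33, 36, 44
Layer 1-33: 33 each from A, B, C, D = 33*4 = 132 chips; eligible A, B, C, D
Layer 34-36: 3 each from B, C, D = 3*3 = 9 chips; eligible B, C, D
Layer 37-44: 8 each from C, D = 8*2 = 16 chips; eligible C, D

Pot 1: 132 chips, eligible: A, B, C, D
Pot 2: 9 chips, eligible: B, C, D
Pot 3: 16 chips, eligible: C, D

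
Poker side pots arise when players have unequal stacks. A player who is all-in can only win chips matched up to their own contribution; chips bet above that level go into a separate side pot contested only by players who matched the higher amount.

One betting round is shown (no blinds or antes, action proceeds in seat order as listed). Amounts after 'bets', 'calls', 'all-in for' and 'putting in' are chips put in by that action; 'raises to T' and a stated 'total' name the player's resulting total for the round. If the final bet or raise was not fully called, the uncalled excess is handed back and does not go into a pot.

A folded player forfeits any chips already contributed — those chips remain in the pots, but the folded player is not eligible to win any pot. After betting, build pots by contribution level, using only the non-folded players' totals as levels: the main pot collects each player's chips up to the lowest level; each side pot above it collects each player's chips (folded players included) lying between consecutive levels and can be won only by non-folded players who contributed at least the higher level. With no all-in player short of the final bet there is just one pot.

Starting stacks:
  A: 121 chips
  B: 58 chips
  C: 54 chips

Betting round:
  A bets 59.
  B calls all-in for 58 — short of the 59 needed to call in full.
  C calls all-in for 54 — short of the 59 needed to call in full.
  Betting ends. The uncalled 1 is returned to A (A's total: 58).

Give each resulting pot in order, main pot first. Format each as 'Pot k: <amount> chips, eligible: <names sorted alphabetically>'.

Contributions (after 1 returned to A): A=58, B=58, C=54
Pot levels (distinct totals of non-folded players): 54, 58
Layer 1-54: 54 each from A, B, C = 54*3 = 162 chips; eligible A, B, C
Layer 55-58: 4 each from A, B = 4*2 = 8 chips; eligible A, B

Pot 1: 162 chips, eligible: A, B, C
Pot 2: 8 chips, eligible: A, B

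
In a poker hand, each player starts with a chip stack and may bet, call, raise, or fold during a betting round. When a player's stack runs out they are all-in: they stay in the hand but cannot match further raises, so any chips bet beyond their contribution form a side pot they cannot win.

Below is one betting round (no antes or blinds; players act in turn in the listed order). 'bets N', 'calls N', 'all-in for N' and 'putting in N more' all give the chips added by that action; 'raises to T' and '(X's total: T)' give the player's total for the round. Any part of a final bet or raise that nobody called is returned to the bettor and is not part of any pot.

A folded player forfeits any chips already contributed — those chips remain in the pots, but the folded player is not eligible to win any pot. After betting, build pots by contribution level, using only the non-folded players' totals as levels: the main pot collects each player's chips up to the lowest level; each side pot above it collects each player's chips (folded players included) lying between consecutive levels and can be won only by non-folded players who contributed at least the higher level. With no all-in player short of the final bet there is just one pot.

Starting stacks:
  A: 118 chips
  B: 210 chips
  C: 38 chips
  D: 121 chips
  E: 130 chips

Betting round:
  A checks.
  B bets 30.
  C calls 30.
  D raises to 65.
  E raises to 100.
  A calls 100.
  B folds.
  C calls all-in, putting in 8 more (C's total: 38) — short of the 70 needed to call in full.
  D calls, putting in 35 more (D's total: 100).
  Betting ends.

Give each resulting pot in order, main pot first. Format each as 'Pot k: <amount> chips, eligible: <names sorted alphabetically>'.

Contributions: A=100, B=30, C=38, D=100, E=100
Folded: B
Pot levels (distinct totals of non-folded players): 38, 100
Layer 1-38: A 38 + B 30 + C 38 + D 38 + E 38 = 182 chips; eligible A, C, D, E
Layer 39-100: 62 each from A, D, E = 62*3 = 186 chips; eligible A, D, E

Pot 1: 182 chips, eligible: A, C, D, E
Pot 2: 186 chips, eligible: A, D, E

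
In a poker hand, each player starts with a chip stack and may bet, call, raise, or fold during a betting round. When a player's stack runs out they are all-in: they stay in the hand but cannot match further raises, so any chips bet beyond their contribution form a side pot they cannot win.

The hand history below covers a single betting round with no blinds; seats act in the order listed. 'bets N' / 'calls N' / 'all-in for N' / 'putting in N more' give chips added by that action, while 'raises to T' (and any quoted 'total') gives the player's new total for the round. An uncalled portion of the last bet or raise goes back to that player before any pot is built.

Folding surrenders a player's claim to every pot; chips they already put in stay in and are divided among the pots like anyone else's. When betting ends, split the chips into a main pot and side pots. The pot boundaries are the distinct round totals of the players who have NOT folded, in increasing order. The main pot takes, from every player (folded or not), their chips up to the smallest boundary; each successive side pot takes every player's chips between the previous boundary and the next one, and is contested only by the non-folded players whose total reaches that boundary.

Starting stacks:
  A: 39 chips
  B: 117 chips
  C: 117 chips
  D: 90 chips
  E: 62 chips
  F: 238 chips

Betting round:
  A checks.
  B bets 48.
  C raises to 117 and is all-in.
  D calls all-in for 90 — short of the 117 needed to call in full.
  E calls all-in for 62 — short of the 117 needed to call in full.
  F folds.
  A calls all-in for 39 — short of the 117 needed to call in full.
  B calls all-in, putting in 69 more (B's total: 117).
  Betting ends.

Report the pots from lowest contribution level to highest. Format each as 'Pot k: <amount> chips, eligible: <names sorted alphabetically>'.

Pot 1: 195 chips, eligible: A, B, C, D, E
Pot 2: 92 chips, eligible: B, C, D, E
Pot 3: 84 chips, eligible: B, C, D
Pot 4: 54 chips, eligible: B, C

Derivation:
Contributions: A=39, B=117, C=117, D=90, E=62
Folded: F
Pot levels (distinct totals of non-folded players): 39, 62, 90, 117
Layer 1-39: 39 each from A, B, C, D, E = 39*5 = 195 chips; eligible A, B, C, D, E
Layer 40-62: 23 each from B, C, D, E = 23*4 = 92 chips; eligible B, C, D, E
Layer 63-90: 28 each from B, C, D = 28*3 = 84 chips; eligible B, C, D
Layer 91-117: 27 each from B, C = 27*2 = 54 chips; eligible B, C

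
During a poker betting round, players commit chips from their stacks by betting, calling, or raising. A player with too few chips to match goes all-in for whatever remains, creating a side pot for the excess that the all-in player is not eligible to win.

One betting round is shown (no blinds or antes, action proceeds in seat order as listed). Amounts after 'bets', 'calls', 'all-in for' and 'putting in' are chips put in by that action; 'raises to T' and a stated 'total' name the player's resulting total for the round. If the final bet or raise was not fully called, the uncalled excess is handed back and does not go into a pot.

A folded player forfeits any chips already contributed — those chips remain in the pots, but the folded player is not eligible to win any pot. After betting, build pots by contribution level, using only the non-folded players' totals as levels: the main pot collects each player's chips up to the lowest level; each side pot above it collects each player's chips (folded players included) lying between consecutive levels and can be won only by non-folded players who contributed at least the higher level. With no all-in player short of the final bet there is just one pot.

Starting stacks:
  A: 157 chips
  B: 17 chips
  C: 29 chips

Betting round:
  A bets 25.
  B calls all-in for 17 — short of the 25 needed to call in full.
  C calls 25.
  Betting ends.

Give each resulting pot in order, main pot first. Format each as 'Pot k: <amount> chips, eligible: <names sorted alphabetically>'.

Pot 1: 51 chips, eligible: A, B, C
Pot 2: 16 chips, eligible: A, C

Derivation:
Contributions: A=25, B=17, C=25
Pot levels (distinct totals of non-folded players): 17, 25
Layer 1-17: 17 each from A, B, C = 17*3 = 51 chips; eligible A, B, C
Layer 18-25: 8 each from A, C = 8*2 = 16 chips; eligible A, C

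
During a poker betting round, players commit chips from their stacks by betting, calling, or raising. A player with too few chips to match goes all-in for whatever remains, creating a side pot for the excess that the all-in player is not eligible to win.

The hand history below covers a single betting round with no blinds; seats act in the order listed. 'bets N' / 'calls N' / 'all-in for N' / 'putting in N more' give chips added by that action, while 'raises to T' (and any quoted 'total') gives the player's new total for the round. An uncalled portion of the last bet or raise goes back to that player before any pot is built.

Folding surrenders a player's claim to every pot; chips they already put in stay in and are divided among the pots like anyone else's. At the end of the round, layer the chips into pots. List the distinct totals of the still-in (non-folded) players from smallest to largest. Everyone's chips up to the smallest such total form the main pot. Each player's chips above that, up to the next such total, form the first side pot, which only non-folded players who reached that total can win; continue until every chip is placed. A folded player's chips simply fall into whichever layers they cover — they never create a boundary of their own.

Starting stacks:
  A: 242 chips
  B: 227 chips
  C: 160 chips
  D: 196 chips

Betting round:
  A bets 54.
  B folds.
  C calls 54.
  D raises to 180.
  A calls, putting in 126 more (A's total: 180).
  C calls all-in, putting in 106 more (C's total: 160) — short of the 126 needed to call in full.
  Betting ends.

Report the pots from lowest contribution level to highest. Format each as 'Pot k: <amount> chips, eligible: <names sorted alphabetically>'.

Pot 1: 480 chips, eligible: A, C, D
Pot 2: 40 chips, eligible: A, D

Derivation:
Contributions: A=180, C=160, D=180
Folded: B
Pot levels (distinct totals of non-folded players): 160, 180
Layer 1-160: 160 each from A, C, D = 160*3 = 480 chips; eligible A, C, D
Layer 161-180: 20 each from A, D = 20*2 = 40 chips; eligible A, D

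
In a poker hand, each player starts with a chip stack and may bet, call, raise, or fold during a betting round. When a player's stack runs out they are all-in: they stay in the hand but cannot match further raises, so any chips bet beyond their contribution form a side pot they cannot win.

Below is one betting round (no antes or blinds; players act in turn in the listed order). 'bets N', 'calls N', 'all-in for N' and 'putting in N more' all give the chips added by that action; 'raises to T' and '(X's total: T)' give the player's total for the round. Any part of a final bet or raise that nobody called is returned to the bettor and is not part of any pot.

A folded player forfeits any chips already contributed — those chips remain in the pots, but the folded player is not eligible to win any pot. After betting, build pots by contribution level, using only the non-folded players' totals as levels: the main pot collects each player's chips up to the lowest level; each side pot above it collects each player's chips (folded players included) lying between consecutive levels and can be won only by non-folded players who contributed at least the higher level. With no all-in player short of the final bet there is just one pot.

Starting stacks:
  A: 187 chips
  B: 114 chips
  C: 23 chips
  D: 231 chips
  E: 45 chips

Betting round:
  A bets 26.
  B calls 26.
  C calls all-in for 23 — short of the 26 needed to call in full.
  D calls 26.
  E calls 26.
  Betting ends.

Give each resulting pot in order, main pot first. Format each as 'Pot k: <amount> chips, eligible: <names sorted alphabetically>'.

Pot 1: 115 chips, eligible: A, B, C, D, E
Pot 2: 12 chips, eligible: A, B, D, E

Derivation:
Contributions: A=26, B=26, C=23, D=26, E=26
Pot levels (distinct totals of non-folded players): 23, 26
Layer 1-23: 23 each from A, B, C, D, E = 23*5 = 115 chips; eligible A, B, C, D, E
Layer 24-26: 3 each from A, B, D, E = 3*4 = 12 chips; eligible A, B, D, E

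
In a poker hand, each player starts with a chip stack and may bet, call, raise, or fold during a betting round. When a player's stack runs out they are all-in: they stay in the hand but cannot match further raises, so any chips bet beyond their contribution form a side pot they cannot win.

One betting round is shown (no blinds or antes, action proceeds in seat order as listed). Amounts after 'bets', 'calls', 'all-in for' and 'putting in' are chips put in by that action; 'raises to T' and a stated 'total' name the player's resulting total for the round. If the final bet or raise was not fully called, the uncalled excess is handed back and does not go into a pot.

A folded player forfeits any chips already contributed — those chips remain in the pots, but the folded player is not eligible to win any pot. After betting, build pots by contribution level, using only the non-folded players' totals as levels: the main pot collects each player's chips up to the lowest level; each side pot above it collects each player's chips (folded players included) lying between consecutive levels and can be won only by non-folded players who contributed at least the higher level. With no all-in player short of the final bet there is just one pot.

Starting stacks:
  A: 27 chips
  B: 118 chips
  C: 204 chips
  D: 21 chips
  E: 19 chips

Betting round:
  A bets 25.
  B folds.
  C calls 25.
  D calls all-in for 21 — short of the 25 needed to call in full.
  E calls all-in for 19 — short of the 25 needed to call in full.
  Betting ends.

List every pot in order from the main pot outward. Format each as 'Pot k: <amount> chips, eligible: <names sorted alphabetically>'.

Pot 1: 76 chips, eligible: A, C, D, E
Pot 2: 6 chips, eligible: A, C, D
Pot 3: 8 chips, eligible: A, C

Derivation:
Contributions: A=25, C=25, D=21, E=19
Folded: B
Pot levels (distinct totals of non-folded players): 19, 21, 25
Layer 1-19: 19 each from A, C, D, E = 19*4 = 76 chips; eligible A, C, D, E
Layer 20-21: 2 each from A, C, D = 2*3 = 6 chips; eligible A, C, D
Layer 22-25: 4 each from A, C = 4*2 = 8 chips; eligible A, C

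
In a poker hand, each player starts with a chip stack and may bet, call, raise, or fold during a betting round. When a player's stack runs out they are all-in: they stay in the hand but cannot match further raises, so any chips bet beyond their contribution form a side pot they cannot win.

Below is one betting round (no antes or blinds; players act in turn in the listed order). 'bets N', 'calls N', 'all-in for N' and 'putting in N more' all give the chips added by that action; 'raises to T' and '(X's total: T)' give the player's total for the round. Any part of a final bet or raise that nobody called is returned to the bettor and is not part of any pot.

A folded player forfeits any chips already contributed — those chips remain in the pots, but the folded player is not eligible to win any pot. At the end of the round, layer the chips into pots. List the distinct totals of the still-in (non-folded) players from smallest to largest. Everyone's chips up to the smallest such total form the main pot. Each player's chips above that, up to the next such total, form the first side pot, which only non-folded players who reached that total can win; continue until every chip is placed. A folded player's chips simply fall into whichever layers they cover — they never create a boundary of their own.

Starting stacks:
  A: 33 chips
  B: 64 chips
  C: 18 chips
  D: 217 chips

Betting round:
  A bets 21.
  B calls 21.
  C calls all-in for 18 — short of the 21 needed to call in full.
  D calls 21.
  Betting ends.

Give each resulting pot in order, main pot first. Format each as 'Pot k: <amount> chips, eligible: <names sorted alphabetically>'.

Pot 1: 72 chips, eligible: A, B, C, D
Pot 2: 9 chips, eligible: A, B, D

Derivation:
Contributions: A=21, B=21, C=18, D=21
Pot levels (distinct totals of non-folded players): 18, 21
Layer 1-18: 18 each from A, B, C, D = 18*4 = 72 chips; eligible A, B, C, D
Layer 19-21: 3 each from A, B, D = 3*3 = 9 chips; eligible A, B, D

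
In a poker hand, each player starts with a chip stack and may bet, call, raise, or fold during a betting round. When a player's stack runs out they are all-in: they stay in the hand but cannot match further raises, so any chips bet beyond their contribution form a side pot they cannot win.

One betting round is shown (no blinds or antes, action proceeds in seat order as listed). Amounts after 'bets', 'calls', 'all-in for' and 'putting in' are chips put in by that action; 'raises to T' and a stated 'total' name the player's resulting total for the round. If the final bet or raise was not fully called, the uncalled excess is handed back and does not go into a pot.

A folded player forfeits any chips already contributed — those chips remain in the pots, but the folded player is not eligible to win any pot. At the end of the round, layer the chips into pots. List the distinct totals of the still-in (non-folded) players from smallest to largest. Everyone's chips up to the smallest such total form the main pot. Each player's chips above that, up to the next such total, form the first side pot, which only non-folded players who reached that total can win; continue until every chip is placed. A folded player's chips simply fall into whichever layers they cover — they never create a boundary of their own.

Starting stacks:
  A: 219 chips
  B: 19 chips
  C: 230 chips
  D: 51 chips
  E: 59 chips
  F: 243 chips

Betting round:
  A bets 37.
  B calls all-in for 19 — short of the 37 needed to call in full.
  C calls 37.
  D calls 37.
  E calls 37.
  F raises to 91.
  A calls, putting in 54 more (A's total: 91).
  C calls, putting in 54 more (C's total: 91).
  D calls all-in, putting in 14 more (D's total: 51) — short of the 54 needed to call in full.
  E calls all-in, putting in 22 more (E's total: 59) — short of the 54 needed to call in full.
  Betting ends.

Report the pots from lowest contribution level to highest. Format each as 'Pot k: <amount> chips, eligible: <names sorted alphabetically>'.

Contributions: A=91, B=19, C=91, D=51, E=59, F=91
Pot levels (distinct totals of non-folded players): 19, 51, 59, 91
Layer 1-19: 19 each from A, B, C, D, E, F = 19*6 = 114 chips; eligible A, B, C, D, E, F
Layer 20-51: 32 each from A, C, D, E, F = 32*5 = 160 chips; eligible A, C, D, E, F
Layer 52-59: 8 each from A, C, E, F = 8*4 = 32 chips; eligible A, C, E, F
Layer 60-91: 32 each from A, C, F = 32*3 = 96 chips; eligible A, C, F

Pot 1: 114 chips, eligible: A, B, C, D, E, F
Pot 2: 160 chips, eligible: A, C, D, E, F
Pot 3: 32 chips, eligible: A, C, E, F
Pot 4: 96 chips, eligible: A, C, F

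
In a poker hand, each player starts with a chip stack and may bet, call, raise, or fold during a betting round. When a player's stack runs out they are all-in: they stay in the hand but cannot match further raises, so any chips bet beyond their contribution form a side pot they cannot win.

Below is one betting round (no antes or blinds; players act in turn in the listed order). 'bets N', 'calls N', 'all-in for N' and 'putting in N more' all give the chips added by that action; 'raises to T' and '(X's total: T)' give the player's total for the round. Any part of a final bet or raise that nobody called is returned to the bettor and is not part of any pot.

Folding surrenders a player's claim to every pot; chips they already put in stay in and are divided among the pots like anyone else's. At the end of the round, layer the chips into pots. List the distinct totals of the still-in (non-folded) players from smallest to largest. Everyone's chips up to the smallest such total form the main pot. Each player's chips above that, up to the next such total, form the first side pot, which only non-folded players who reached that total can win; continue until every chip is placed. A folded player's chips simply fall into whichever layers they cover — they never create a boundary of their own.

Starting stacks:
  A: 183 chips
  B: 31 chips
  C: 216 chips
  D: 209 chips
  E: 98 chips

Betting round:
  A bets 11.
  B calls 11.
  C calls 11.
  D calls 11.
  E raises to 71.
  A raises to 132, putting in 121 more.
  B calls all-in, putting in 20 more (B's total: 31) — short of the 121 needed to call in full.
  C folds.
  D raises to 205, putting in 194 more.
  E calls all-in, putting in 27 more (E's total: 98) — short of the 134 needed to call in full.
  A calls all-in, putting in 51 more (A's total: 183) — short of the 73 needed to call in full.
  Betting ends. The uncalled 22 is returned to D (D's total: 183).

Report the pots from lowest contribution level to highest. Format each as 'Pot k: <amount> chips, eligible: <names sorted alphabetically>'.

Contributions (after 22 returned to D): A=183, B=31, C=11, D=183, E=98
Folded: C
Pot levels (distinct totals of non-folded players): 31, 98, 183
Layer 1-31: A 31 + B 31 + C 11 + D 31 + E 31 = 135 chips; eligible A, B, D, E
Layer 32-98: 67 each from A, D, E = 67*3 = 201 chips; eligible A, D, E
Layer 99-183: 85 each from A, D = 85*2 = 170 chips; eligible A, D

Pot 1: 135 chips, eligible: A, B, D, E
Pot 2: 201 chips, eligible: A, D, E
Pot 3: 170 chips, eligible: A, D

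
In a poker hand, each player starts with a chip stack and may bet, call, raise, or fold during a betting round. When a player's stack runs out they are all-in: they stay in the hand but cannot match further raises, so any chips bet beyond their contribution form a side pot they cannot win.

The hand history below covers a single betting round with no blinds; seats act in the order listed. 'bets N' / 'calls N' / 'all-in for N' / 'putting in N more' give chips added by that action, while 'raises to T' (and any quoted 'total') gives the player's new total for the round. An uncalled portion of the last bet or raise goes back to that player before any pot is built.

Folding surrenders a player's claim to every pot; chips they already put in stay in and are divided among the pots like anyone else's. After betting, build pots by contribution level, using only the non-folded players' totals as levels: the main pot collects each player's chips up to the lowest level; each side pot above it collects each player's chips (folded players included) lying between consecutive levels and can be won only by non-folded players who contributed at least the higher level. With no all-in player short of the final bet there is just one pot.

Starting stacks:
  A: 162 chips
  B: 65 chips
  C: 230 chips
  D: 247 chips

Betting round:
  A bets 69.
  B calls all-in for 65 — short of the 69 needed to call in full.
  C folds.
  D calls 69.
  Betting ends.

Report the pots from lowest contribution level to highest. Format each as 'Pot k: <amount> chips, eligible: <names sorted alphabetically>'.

Pot 1: 195 chips, eligible: A, B, D
Pot 2: 8 chips, eligible: A, D

Derivation:
Contributions: A=69, B=65, D=69
Folded: C
Pot levels (distinct totals of non-folded players): 65, 69
Layer 1-65: 65 each from A, B, D = 65*3 = 195 chips; eligible A, B, D
Layer 66-69: 4 each from A, D = 4*2 = 8 chips; eligible A, D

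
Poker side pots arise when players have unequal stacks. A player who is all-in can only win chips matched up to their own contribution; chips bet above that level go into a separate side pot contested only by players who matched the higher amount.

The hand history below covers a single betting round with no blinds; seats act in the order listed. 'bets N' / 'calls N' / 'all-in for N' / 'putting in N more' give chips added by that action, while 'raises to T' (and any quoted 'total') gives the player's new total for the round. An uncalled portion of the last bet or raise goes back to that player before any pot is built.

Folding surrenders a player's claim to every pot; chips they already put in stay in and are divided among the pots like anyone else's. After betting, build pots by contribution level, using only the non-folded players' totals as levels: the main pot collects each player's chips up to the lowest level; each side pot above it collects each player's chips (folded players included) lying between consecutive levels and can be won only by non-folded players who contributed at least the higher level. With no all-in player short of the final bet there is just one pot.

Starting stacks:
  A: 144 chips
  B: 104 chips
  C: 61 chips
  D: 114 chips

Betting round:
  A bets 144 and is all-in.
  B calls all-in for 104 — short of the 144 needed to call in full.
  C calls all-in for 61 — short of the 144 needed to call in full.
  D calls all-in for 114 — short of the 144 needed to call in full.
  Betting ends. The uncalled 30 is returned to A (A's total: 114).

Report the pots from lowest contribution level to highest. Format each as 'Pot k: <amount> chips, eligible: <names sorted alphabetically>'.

Pot 1: 244 chips, eligible: A, B, C, D
Pot 2: 129 chips, eligible: A, B, D
Pot 3: 20 chips, eligible: A, D

Derivation:
Contributions (after 30 returned to A): A=114, B=104, C=61, D=114
Pot levels (distinct totals of non-folded players): 61, 104, 114
Layer 1-61: 61 each from A, B, C, D = 61*4 = 244 chips; eligible A, B, C, D
Layer 62-104: 43 each from A, B, D = 43*3 = 129 chips; eligible A, B, D
Layer 105-114: 10 each from A, D = 10*2 = 20 chips; eligible A, D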